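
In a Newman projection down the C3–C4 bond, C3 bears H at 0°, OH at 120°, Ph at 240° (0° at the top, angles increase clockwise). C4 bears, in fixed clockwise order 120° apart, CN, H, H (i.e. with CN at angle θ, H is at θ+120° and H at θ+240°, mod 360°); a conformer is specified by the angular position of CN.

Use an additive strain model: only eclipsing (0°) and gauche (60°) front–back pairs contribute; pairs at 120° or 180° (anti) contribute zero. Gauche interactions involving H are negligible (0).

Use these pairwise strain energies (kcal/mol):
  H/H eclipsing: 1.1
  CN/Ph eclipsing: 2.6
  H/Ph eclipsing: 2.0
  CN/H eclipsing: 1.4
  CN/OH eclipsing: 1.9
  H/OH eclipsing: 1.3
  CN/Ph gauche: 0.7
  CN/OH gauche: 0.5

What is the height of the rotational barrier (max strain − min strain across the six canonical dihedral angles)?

4.5 kcal/mol

CN at 0° is eclipsed. H at 0° is eclipsed with CN at 0° (1.4); OH at 120° is eclipsed with H at 120° (1.3); Ph at 240° is eclipsed with H at 240° (2.0). Total 4.7 kcal/mol.
CN at 60° is staggered. OH at 120° is gauche with CN at 60° (0.5). Total 0.5 kcal/mol.
CN at 120° is eclipsed. H at 0° is eclipsed with H at 0° (1.1); OH at 120° is eclipsed with CN at 120° (1.9); Ph at 240° is eclipsed with H at 240° (2.0). Total 5.0 kcal/mol.
CN at 180° is staggered. OH at 120° is gauche with CN at 180° (0.5); Ph at 240° is gauche with CN at 180° (0.7). Total 1.2 kcal/mol.
CN at 240° is eclipsed. H at 0° is eclipsed with H at 0° (1.1); OH at 120° is eclipsed with H at 120° (1.3); Ph at 240° is eclipsed with CN at 240° (2.6). Total 5.0 kcal/mol.
CN at 300° is staggered. Ph at 240° is gauche with CN at 300° (0.7). Total 0.7 kcal/mol.
Max at 120° (5.0 kcal/mol), min at 60° (0.5 kcal/mol); barrier = 4.5 kcal/mol.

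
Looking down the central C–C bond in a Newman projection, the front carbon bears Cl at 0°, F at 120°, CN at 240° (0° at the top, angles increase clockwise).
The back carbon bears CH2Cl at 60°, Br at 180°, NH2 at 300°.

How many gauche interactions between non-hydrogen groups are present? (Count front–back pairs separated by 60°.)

6

Non-H gauche pairs: Cl(0°)/CH2Cl(60°); Cl(0°)/NH2(300°); F(120°)/CH2Cl(60°); F(120°)/Br(180°); CN(240°)/Br(180°); CN(240°)/NH2(300°) — 6 interactions.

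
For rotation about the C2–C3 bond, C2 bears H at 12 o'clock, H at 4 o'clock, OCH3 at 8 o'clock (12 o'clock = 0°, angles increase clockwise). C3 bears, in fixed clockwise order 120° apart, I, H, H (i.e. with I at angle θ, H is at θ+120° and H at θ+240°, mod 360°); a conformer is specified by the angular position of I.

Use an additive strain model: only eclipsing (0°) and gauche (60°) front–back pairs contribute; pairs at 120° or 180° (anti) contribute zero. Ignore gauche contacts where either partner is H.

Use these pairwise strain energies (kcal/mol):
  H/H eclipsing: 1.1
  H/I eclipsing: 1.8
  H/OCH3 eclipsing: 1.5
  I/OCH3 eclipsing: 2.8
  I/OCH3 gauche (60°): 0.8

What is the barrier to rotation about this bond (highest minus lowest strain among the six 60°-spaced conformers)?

I at 0° is eclipsed. H at 0° is eclipsed with I at 0° (1.8); H at 120° is eclipsed with H at 120° (1.1); OCH3 at 240° is eclipsed with H at 240° (1.5). Total 4.4 kcal/mol.
I at 60° (staggered): no non-H gauche contacts → 0.0 kcal/mol.
I at 120° is eclipsed. H at 0° is eclipsed with H at 0° (1.1); H at 120° is eclipsed with I at 120° (1.8); OCH3 at 240° is eclipsed with H at 240° (1.5). Total 4.4 kcal/mol.
I at 180° is staggered. OCH3 at 240° is gauche with I at 180° (0.8). Total 0.8 kcal/mol.
I at 240° is eclipsed. H at 0° is eclipsed with H at 0° (1.1); H at 120° is eclipsed with H at 120° (1.1); OCH3 at 240° is eclipsed with I at 240° (2.8). Total 5.0 kcal/mol.
I at 300° is staggered. OCH3 at 240° is gauche with I at 300° (0.8). Total 0.8 kcal/mol.
Max at 240° (5.0 kcal/mol), min at 60° (0.0 kcal/mol); barrier = 5.0 kcal/mol.

5.0 kcal/mol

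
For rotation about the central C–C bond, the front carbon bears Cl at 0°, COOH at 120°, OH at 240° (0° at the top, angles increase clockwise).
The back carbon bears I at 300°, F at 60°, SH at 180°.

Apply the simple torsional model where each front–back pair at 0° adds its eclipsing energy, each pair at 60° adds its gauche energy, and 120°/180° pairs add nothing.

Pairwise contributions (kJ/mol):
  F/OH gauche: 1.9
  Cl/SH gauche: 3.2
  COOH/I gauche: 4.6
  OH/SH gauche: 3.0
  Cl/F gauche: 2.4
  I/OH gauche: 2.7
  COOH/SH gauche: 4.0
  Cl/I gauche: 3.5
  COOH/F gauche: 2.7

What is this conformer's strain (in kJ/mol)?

18.3 kJ/mol

This conformer (staggered): Cl(0°)/I(300°) gauche 3.5; Cl(0°)/F(60°) gauche 2.4; COOH(120°)/F(60°) gauche 2.7; COOH(120°)/SH(180°) gauche 4.0; OH(240°)/I(300°) gauche 2.7; OH(240°)/SH(180°) gauche 3.0 → 18.3 kJ/mol.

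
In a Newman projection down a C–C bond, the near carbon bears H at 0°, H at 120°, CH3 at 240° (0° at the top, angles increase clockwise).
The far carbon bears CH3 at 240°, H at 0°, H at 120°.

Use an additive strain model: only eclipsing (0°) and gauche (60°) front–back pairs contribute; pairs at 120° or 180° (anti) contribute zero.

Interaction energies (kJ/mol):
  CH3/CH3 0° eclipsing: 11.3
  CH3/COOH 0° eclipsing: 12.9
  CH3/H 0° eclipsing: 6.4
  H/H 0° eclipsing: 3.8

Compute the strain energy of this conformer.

This conformer (eclipsed): H(0°)/H(0°) eclipsed 3.8; H(120°)/H(120°) eclipsed 3.8; CH3(240°)/CH3(240°) eclipsed 11.3 → 18.9 kJ/mol.

18.9 kJ/mol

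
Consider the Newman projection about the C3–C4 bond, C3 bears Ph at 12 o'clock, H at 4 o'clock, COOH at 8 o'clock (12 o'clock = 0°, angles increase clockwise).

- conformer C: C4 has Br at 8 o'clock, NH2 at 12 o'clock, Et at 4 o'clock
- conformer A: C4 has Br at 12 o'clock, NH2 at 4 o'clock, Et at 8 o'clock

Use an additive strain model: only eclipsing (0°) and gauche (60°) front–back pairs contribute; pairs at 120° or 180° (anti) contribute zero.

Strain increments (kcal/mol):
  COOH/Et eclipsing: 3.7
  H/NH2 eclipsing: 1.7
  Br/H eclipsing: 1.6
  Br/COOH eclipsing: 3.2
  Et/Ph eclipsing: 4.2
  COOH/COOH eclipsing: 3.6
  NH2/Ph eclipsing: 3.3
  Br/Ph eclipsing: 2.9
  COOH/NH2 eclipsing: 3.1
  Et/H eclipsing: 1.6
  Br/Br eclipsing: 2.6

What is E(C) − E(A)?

-0.2 kcal/mol

C (eclipsed): Ph(0°)/NH2(0°) eclipsed 3.3; H(120°)/Et(120°) eclipsed 1.6; COOH(240°)/Br(240°) eclipsed 3.2 → 8.1 kcal/mol.
A (eclipsed): Ph(0°)/Br(0°) eclipsed 2.9; H(120°)/NH2(120°) eclipsed 1.7; COOH(240°)/Et(240°) eclipsed 3.7 → 8.3 kcal/mol.
E(C) − E(A) = 8.1 − 8.3 = -0.2 kcal/mol.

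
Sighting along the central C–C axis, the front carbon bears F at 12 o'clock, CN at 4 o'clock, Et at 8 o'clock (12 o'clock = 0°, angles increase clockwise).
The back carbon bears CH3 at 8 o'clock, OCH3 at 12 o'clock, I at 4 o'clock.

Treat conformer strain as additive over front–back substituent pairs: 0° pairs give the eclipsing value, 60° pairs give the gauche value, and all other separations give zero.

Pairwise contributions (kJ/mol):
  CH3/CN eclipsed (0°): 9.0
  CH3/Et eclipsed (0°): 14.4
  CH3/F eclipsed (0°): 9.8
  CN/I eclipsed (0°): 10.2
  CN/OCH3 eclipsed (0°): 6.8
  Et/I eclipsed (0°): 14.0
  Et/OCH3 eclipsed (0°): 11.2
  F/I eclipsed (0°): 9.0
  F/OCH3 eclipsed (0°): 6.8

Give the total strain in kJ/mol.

31.4 kJ/mol

This conformer (eclipsed): F–OCH3 eclipsed, CN–I eclipsed, Et–CH3 eclipsed; 6.8 + 10.2 + 14.4 = 31.4 kJ/mol.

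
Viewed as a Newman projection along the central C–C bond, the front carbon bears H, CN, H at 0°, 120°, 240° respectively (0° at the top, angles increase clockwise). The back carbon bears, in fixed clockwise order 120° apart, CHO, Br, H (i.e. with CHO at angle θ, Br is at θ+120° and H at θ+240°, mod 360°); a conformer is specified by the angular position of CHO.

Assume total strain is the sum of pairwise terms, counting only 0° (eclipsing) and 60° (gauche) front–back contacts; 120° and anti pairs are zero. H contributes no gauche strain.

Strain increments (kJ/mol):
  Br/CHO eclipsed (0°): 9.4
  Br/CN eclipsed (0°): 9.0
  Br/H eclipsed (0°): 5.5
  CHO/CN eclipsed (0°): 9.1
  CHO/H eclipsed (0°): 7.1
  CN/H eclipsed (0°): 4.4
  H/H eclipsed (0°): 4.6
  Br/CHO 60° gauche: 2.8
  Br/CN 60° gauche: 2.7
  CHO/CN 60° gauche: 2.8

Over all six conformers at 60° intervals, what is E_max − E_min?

CHO at 0° (eclipsed): H–CHO eclipsed, CN–Br eclipsed, H–H eclipsed; 7.1 + 9.0 + 4.6 = 20.7 kJ/mol.
CHO at 60° (staggered): CN–CHO gauche, CN–Br gauche; 2.8 + 2.7 = 5.5 kJ/mol.
CHO at 120° (eclipsed): H–H eclipsed, CN–CHO eclipsed, H–Br eclipsed; 4.6 + 9.1 + 5.5 = 19.2 kJ/mol.
CHO at 180° (staggered): CN–CHO gauche; 2.8 = 2.8 kJ/mol.
CHO at 240° (eclipsed): H–Br eclipsed, CN–H eclipsed, H–CHO eclipsed; 5.5 + 4.4 + 7.1 = 17.0 kJ/mol.
CHO at 300° (staggered): CN–Br gauche; 2.7 = 2.7 kJ/mol.
Max at 0° (20.7 kJ/mol), min at 300° (2.7 kJ/mol); barrier = 18.0 kJ/mol.

18.0 kJ/mol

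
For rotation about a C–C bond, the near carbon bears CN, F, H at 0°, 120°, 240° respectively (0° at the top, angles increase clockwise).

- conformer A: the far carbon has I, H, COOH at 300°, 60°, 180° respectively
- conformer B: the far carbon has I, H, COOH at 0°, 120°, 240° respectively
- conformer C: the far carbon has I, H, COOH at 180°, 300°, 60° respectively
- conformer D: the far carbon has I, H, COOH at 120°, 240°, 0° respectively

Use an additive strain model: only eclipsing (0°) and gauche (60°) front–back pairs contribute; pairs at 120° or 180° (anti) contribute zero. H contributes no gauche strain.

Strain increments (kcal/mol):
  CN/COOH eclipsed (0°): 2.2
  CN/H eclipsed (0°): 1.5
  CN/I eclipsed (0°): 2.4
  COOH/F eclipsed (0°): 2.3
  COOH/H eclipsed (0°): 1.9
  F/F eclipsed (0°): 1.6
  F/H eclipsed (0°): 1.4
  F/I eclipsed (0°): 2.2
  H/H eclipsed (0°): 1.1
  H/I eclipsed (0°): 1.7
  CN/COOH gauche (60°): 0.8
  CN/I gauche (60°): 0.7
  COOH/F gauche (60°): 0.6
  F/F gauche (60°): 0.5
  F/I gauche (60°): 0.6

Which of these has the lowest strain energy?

A (staggered): CN–I gauche, F–COOH gauche; 0.7 + 0.6 = 1.3 kcal/mol.
B (eclipsed): CN–I eclipsed, F–H eclipsed, H–COOH eclipsed; 2.4 + 1.4 + 1.9 = 5.7 kcal/mol.
C (staggered): CN–COOH gauche, F–I gauche, F–COOH gauche; 0.8 + 0.6 + 0.6 = 2.0 kcal/mol.
D (eclipsed): CN–COOH eclipsed, F–I eclipsed, H–H eclipsed; 2.2 + 2.2 + 1.1 = 5.5 kcal/mol.
A has the lowest total (1.3 kcal/mol).

A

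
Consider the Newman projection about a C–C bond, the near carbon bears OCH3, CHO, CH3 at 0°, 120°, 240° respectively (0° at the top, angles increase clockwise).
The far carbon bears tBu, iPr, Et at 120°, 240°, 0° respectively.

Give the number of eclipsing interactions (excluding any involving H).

Non-H eclipsing pairs: OCH3(0°)/Et(0°); CHO(120°)/tBu(120°); CH3(240°)/iPr(240°) — 3 interactions.

3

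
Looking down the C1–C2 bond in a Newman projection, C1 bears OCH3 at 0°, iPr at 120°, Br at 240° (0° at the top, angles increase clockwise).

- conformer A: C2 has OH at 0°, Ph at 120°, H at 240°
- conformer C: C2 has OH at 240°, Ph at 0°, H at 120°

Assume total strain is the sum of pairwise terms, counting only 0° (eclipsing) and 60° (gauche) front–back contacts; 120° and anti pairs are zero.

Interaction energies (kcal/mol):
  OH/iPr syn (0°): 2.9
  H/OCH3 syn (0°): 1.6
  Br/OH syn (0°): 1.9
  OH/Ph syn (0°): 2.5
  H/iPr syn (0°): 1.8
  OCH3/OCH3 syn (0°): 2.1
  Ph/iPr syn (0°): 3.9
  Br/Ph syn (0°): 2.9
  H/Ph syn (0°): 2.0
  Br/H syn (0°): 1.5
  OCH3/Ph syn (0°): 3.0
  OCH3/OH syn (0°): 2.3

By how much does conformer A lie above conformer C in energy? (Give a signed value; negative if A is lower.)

+1.0 kcal/mol

A (eclipsed): OCH3–OH eclipsed, iPr–Ph eclipsed, Br–H eclipsed; 2.3 + 3.9 + 1.5 = 7.7 kcal/mol.
C (eclipsed): OCH3–Ph eclipsed, iPr–H eclipsed, Br–OH eclipsed; 3.0 + 1.8 + 1.9 = 6.7 kcal/mol.
E(A) − E(C) = 7.7 − 6.7 = +1.0 kcal/mol.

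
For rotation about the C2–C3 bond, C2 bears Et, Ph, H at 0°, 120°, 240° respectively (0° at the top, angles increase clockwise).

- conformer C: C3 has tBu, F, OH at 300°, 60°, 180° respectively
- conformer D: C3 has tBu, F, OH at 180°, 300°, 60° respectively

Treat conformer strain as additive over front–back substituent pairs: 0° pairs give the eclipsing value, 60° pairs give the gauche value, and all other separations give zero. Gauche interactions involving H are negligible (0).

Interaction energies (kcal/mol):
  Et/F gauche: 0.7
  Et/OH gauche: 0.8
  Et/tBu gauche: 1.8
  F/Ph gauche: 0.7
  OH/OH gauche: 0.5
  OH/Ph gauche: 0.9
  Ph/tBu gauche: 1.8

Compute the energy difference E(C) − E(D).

-0.1 kcal/mol

C (staggered): Et–tBu gauche, Et–F gauche, Ph–F gauche, Ph–OH gauche; 1.8 + 0.7 + 0.7 + 0.9 = 4.1 kcal/mol.
D (staggered): Et–F gauche, Et–OH gauche, Ph–tBu gauche, Ph–OH gauche; 0.7 + 0.8 + 1.8 + 0.9 = 4.2 kcal/mol.
E(C) − E(D) = 4.1 − 4.2 = -0.1 kcal/mol.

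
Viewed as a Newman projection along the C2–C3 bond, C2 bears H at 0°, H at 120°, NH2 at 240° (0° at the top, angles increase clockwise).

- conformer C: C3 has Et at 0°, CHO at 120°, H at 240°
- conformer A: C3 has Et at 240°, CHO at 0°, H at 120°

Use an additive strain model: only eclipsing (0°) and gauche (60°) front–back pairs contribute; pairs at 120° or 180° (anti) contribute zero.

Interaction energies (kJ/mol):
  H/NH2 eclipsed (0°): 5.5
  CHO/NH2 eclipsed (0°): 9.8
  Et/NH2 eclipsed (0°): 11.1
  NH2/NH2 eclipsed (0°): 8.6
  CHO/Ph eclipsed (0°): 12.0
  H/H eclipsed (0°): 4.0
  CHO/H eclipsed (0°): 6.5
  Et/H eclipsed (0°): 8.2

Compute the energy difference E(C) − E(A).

C (eclipsed): H(0°)/Et(0°) eclipsed 8.2; H(120°)/CHO(120°) eclipsed 6.5; NH2(240°)/H(240°) eclipsed 5.5 → 20.2 kJ/mol.
A (eclipsed): H(0°)/CHO(0°) eclipsed 6.5; H(120°)/H(120°) eclipsed 4.0; NH2(240°)/Et(240°) eclipsed 11.1 → 21.6 kJ/mol.
E(C) − E(A) = 20.2 − 21.6 = -1.4 kJ/mol.

-1.4 kJ/mol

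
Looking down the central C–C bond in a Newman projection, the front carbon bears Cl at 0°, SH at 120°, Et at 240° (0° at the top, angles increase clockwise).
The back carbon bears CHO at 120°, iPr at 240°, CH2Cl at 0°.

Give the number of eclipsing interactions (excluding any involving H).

3

Non-H eclipsing pairs: Cl(0°)/CH2Cl(0°); SH(120°)/CHO(120°); Et(240°)/iPr(240°) — 3 interactions.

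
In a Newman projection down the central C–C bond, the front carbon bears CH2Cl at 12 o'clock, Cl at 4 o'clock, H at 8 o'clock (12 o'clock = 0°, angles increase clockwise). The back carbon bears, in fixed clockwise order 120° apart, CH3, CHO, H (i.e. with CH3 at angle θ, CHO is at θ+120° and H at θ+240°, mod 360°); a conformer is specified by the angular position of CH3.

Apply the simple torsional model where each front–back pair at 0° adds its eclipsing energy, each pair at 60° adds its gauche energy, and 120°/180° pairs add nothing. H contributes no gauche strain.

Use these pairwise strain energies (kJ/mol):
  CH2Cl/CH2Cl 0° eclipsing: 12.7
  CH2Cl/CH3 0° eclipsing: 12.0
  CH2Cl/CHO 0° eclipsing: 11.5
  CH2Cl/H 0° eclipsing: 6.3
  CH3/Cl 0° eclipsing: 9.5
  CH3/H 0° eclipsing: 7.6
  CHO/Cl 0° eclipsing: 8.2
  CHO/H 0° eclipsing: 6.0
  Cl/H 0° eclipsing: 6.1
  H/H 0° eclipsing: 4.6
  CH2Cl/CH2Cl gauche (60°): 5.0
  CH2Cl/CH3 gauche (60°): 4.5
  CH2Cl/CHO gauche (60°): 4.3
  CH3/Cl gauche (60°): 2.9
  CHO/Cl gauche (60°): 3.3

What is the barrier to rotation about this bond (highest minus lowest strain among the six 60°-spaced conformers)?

18.0 kJ/mol

CH3 at 0° (eclipsed): CH2Cl(0°)/CH3(0°) eclipsed 12.0; Cl(120°)/CHO(120°) eclipsed 8.2; H(240°)/H(240°) eclipsed 4.6 → 24.8 kJ/mol.
CH3 at 60° (staggered): CH2Cl(0°)/CH3(60°) gauche 4.5; Cl(120°)/CH3(60°) gauche 2.9; Cl(120°)/CHO(180°) gauche 3.3 → 10.7 kJ/mol.
CH3 at 120° (eclipsed): CH2Cl(0°)/H(0°) eclipsed 6.3; Cl(120°)/CH3(120°) eclipsed 9.5; H(240°)/CHO(240°) eclipsed 6.0 → 21.8 kJ/mol.
CH3 at 180° (staggered): CH2Cl(0°)/CHO(300°) gauche 4.3; Cl(120°)/CH3(180°) gauche 2.9 → 7.2 kJ/mol.
CH3 at 240° (eclipsed): CH2Cl(0°)/CHO(0°) eclipsed 11.5; Cl(120°)/H(120°) eclipsed 6.1; H(240°)/CH3(240°) eclipsed 7.6 → 25.2 kJ/mol.
CH3 at 300° (staggered): CH2Cl(0°)/CH3(300°) gauche 4.5; CH2Cl(0°)/CHO(60°) gauche 4.3; Cl(120°)/CHO(60°) gauche 3.3 → 12.1 kJ/mol.
Max at 240° (25.2 kJ/mol), min at 180° (7.2 kJ/mol); barrier = 18.0 kJ/mol.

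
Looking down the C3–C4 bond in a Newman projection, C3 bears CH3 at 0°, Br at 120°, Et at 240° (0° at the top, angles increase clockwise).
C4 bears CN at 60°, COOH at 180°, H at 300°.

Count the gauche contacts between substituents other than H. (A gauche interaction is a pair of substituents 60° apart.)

Non-H gauche pairs: CH3(0°)/CN(60°); Br(120°)/CN(60°); Br(120°)/COOH(180°); Et(240°)/COOH(180°) — 4 interactions.

4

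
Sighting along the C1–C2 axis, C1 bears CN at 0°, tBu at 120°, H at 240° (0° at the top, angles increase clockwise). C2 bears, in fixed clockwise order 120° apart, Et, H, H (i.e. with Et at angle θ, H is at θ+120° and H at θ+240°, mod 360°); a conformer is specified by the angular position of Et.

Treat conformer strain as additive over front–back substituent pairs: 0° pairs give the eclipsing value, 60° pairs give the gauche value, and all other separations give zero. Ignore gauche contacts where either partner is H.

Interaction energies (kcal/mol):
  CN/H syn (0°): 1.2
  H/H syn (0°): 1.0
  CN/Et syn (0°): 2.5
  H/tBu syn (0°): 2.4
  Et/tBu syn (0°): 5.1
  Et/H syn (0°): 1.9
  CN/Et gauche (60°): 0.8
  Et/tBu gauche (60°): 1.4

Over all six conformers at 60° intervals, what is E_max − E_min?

Et at 0° (eclipsed): CN(0°)/Et(0°) eclipsed 2.5; tBu(120°)/H(120°) eclipsed 2.4; H(240°)/H(240°) eclipsed 1.0 → 5.9 kcal/mol.
Et at 60° (staggered): CN(0°)/Et(60°) gauche 0.8; tBu(120°)/Et(60°) gauche 1.4 → 2.2 kcal/mol.
Et at 120° (eclipsed): CN(0°)/H(0°) eclipsed 1.2; tBu(120°)/Et(120°) eclipsed 5.1; H(240°)/H(240°) eclipsed 1.0 → 7.3 kcal/mol.
Et at 180° (staggered): tBu(120°)/Et(180°) gauche 1.4 → 1.4 kcal/mol.
Et at 240° (eclipsed): CN(0°)/H(0°) eclipsed 1.2; tBu(120°)/H(120°) eclipsed 2.4; H(240°)/Et(240°) eclipsed 1.9 → 5.5 kcal/mol.
Et at 300° (staggered): CN(0°)/Et(300°) gauche 0.8 → 0.8 kcal/mol.
Max at 120° (7.3 kcal/mol), min at 300° (0.8 kcal/mol); barrier = 6.5 kcal/mol.

6.5 kcal/mol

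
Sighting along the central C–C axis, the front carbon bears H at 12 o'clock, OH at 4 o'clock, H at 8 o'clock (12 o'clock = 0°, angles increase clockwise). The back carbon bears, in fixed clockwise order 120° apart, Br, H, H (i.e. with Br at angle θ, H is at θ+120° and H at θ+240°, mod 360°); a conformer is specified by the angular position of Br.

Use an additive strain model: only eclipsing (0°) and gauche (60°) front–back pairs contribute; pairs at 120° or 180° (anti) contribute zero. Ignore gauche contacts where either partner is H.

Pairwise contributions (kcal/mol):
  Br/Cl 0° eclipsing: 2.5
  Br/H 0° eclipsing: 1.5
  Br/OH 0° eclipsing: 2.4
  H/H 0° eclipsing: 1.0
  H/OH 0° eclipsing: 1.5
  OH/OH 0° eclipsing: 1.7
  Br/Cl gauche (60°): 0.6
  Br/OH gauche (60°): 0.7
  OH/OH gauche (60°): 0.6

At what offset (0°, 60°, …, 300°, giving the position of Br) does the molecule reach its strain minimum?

Br at 0° (eclipsed): H–Br eclipsed, OH–H eclipsed, H–H eclipsed; 1.5 + 1.5 + 1.0 = 4.0 kcal/mol.
Br at 60° (staggered): OH–Br gauche; 0.7 = 0.7 kcal/mol.
Br at 120° (eclipsed): H–H eclipsed, OH–Br eclipsed, H–H eclipsed; 1.0 + 2.4 + 1.0 = 4.4 kcal/mol.
Br at 180° (staggered): OH–Br gauche; 0.7 = 0.7 kcal/mol.
Br at 240° (eclipsed): H–H eclipsed, OH–H eclipsed, H–Br eclipsed; 1.0 + 1.5 + 1.5 = 4.0 kcal/mol.
Br at 300° (staggered): no non-H gauche contacts → 0.0 kcal/mol.
The minimum (0.0 kcal/mol) occurs with Br at 300°.

300°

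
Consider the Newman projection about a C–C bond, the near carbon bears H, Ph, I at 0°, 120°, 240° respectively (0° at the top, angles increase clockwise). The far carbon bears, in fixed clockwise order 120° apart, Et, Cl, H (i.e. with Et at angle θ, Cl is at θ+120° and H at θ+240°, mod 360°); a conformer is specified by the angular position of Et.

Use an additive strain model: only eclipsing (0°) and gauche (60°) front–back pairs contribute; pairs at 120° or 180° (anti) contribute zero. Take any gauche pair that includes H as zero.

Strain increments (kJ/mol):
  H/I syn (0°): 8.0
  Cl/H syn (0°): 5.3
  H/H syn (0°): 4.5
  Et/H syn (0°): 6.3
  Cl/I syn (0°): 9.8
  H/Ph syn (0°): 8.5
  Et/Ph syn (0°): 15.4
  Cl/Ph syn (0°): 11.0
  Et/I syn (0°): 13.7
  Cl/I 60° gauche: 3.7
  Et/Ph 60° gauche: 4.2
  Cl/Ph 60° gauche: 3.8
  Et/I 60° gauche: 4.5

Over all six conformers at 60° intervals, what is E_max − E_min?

Et at 0° (eclipsed): H–Et eclipsed, Ph–Cl eclipsed, I–H eclipsed; 6.3 + 11.0 + 8.0 = 25.3 kJ/mol.
Et at 60° (staggered): Ph–Et gauche, Ph–Cl gauche, I–Cl gauche; 4.2 + 3.8 + 3.7 = 11.7 kJ/mol.
Et at 120° (eclipsed): H–H eclipsed, Ph–Et eclipsed, I–Cl eclipsed; 4.5 + 15.4 + 9.8 = 29.7 kJ/mol.
Et at 180° (staggered): Ph–Et gauche, I–Et gauche, I–Cl gauche; 4.2 + 4.5 + 3.7 = 12.4 kJ/mol.
Et at 240° (eclipsed): H–Cl eclipsed, Ph–H eclipsed, I–Et eclipsed; 5.3 + 8.5 + 13.7 = 27.5 kJ/mol.
Et at 300° (staggered): Ph–Cl gauche, I–Et gauche; 3.8 + 4.5 = 8.3 kJ/mol.
Max at 120° (29.7 kJ/mol), min at 300° (8.3 kJ/mol); barrier = 21.4 kJ/mol.

21.4 kJ/mol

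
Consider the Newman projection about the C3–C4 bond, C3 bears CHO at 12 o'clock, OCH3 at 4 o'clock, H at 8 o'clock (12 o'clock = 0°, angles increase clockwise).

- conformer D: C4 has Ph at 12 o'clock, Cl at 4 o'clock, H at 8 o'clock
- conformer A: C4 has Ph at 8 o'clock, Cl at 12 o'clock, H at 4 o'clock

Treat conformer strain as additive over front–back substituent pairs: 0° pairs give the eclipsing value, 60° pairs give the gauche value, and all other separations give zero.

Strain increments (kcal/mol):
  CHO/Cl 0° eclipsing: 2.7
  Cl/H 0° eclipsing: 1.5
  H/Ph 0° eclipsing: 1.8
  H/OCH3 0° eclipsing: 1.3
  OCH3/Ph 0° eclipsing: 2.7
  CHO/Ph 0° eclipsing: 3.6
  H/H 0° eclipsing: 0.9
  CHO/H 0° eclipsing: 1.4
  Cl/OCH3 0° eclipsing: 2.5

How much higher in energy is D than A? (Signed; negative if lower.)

D (eclipsed): CHO(0°)/Ph(0°) eclipsed 3.6; OCH3(120°)/Cl(120°) eclipsed 2.5; H(240°)/H(240°) eclipsed 0.9 → 7.0 kcal/mol.
A (eclipsed): CHO(0°)/Cl(0°) eclipsed 2.7; OCH3(120°)/H(120°) eclipsed 1.3; H(240°)/Ph(240°) eclipsed 1.8 → 5.8 kcal/mol.
E(D) − E(A) = 7.0 − 5.8 = +1.2 kcal/mol.

+1.2 kcal/mol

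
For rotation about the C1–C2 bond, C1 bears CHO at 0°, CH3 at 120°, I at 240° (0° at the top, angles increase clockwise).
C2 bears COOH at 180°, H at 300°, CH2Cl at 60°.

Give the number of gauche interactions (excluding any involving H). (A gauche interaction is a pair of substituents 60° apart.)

4

Non-H gauche pairs: CHO(0°)/CH2Cl(60°); CH3(120°)/COOH(180°); CH3(120°)/CH2Cl(60°); I(240°)/COOH(180°) — 4 interactions.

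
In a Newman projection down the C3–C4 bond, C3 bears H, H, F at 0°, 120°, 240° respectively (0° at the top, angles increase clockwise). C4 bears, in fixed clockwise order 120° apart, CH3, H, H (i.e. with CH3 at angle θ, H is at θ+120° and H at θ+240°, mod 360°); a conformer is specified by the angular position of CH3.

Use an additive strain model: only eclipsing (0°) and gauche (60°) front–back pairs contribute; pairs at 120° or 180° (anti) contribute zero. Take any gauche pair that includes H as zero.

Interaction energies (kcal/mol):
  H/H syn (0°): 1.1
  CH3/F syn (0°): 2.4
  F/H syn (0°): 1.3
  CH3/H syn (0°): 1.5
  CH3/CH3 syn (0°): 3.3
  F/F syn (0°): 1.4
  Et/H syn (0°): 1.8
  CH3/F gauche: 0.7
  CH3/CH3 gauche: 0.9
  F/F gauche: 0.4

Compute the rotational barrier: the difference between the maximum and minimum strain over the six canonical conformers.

4.6 kcal/mol

CH3 at 0° (eclipsed): H(0°)/CH3(0°) eclipsed 1.5; H(120°)/H(120°) eclipsed 1.1; F(240°)/H(240°) eclipsed 1.3 → 3.9 kcal/mol.
CH3 at 60° (staggered): no non-H gauche contacts → 0.0 kcal/mol.
CH3 at 120° (eclipsed): H(0°)/H(0°) eclipsed 1.1; H(120°)/CH3(120°) eclipsed 1.5; F(240°)/H(240°) eclipsed 1.3 → 3.9 kcal/mol.
CH3 at 180° (staggered): F(240°)/CH3(180°) gauche 0.7 → 0.7 kcal/mol.
CH3 at 240° (eclipsed): H(0°)/H(0°) eclipsed 1.1; H(120°)/H(120°) eclipsed 1.1; F(240°)/CH3(240°) eclipsed 2.4 → 4.6 kcal/mol.
CH3 at 300° (staggered): F(240°)/CH3(300°) gauche 0.7 → 0.7 kcal/mol.
Max at 240° (4.6 kcal/mol), min at 60° (0.0 kcal/mol); barrier = 4.6 kcal/mol.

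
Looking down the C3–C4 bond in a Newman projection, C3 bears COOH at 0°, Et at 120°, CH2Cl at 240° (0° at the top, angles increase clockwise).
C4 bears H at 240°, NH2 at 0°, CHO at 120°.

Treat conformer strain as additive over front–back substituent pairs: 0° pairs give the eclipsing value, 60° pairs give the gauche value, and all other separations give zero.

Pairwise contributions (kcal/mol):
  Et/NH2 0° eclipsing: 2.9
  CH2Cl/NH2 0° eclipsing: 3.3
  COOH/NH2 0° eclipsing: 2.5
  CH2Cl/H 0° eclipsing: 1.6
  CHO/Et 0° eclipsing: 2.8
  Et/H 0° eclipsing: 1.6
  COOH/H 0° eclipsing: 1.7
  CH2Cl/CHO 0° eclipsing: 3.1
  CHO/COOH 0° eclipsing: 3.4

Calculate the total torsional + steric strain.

6.9 kcal/mol

This conformer (eclipsed): COOH(0°)/NH2(0°) eclipsed 2.5; Et(120°)/CHO(120°) eclipsed 2.8; CH2Cl(240°)/H(240°) eclipsed 1.6 → 6.9 kcal/mol.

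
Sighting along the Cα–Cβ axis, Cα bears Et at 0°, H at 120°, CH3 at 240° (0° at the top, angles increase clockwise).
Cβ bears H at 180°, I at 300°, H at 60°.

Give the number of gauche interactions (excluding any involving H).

2

Non-H gauche pairs: Et(0°)/I(300°); CH3(240°)/I(300°) — 2 interactions.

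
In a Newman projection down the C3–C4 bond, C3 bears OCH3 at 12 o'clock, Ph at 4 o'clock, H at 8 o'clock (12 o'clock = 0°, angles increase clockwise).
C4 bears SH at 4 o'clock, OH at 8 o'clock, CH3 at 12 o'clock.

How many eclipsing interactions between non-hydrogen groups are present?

Non-H eclipsing pairs: OCH3(0°)/CH3(0°); Ph(120°)/SH(120°) — 2 interactions.

2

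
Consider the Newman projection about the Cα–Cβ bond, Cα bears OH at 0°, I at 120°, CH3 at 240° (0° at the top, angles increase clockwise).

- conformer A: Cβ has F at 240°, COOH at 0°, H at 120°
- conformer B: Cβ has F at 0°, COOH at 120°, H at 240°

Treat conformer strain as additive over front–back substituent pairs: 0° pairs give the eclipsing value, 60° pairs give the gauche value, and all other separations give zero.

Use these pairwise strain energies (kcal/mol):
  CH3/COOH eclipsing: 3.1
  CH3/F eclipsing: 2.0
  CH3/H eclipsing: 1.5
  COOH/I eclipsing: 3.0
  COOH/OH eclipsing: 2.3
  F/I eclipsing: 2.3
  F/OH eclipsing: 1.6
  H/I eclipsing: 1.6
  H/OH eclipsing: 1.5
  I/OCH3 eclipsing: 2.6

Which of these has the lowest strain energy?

A (eclipsed): OH(0°)/COOH(0°) eclipsed 2.3; I(120°)/H(120°) eclipsed 1.6; CH3(240°)/F(240°) eclipsed 2.0 → 5.9 kcal/mol.
B (eclipsed): OH(0°)/F(0°) eclipsed 1.6; I(120°)/COOH(120°) eclipsed 3.0; CH3(240°)/H(240°) eclipsed 1.5 → 6.1 kcal/mol.
A has the lowest total (5.9 kcal/mol).

A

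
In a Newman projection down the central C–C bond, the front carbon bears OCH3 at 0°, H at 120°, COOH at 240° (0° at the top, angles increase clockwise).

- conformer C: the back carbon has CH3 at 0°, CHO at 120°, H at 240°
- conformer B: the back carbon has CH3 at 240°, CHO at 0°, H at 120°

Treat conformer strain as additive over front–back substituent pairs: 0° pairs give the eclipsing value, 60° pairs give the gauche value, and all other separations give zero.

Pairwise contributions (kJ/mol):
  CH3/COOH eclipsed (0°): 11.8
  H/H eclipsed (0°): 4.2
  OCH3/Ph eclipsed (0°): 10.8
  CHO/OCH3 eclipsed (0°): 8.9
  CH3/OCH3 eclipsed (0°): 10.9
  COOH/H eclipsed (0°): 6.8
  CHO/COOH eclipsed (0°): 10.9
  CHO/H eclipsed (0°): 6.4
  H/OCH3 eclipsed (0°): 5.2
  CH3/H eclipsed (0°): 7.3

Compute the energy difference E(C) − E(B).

C (eclipsed): OCH3(0°)/CH3(0°) eclipsed 10.9; H(120°)/CHO(120°) eclipsed 6.4; COOH(240°)/H(240°) eclipsed 6.8 → 24.1 kJ/mol.
B (eclipsed): OCH3(0°)/CHO(0°) eclipsed 8.9; H(120°)/H(120°) eclipsed 4.2; COOH(240°)/CH3(240°) eclipsed 11.8 → 24.9 kJ/mol.
E(C) − E(B) = 24.1 − 24.9 = -0.8 kJ/mol.

-0.8 kJ/mol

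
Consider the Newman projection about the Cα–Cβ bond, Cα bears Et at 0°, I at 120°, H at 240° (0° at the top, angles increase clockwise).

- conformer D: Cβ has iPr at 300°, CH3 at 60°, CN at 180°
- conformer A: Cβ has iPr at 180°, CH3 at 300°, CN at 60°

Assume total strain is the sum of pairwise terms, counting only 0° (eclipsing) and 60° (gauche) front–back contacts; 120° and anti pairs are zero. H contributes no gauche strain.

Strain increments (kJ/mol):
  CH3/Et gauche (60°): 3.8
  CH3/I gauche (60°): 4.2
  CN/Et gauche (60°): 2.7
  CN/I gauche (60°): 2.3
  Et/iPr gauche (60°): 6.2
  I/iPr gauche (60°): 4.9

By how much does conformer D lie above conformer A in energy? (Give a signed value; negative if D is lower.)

D (staggered): Et–iPr gauche, Et–CH3 gauche, I–CH3 gauche, I–CN gauche; 6.2 + 3.8 + 4.2 + 2.3 = 16.5 kJ/mol.
A (staggered): Et–CH3 gauche, Et–CN gauche, I–iPr gauche, I–CN gauche; 3.8 + 2.7 + 4.9 + 2.3 = 13.7 kJ/mol.
E(D) − E(A) = 16.5 − 13.7 = +2.8 kJ/mol.

+2.8 kJ/mol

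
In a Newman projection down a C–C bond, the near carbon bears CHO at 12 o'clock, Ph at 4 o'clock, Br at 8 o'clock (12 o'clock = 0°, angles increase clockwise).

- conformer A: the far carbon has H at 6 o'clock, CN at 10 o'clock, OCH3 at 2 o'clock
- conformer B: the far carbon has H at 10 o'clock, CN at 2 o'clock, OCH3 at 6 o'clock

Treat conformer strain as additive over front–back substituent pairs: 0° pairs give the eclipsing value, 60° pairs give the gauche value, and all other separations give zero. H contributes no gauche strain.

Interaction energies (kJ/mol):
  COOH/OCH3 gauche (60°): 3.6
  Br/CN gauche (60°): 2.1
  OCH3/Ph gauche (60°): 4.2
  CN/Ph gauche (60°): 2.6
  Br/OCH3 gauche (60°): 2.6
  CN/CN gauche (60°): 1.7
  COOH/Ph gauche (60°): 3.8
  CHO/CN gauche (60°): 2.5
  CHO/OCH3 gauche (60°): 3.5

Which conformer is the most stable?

B

A (staggered): CHO(0°)/CN(300°) gauche 2.5; CHO(0°)/OCH3(60°) gauche 3.5; Ph(120°)/OCH3(60°) gauche 4.2; Br(240°)/CN(300°) gauche 2.1 → 12.3 kJ/mol.
B (staggered): CHO(0°)/CN(60°) gauche 2.5; Ph(120°)/CN(60°) gauche 2.6; Ph(120°)/OCH3(180°) gauche 4.2; Br(240°)/OCH3(180°) gauche 2.6 → 11.9 kJ/mol.
B has the lowest total (11.9 kJ/mol).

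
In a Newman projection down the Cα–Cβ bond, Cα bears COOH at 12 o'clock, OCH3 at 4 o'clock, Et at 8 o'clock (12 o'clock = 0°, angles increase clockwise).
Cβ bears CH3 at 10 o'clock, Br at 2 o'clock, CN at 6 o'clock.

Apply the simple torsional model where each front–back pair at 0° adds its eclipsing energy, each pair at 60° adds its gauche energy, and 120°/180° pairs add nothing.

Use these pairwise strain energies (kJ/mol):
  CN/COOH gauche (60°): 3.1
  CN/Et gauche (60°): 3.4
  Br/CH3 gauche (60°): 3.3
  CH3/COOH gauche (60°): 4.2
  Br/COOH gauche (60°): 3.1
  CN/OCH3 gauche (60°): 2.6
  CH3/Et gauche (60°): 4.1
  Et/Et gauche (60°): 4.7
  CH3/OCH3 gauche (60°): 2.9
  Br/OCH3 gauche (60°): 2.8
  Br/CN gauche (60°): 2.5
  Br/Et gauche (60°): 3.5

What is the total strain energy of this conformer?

20.2 kJ/mol

This conformer (staggered): COOH–CH3 gauche, COOH–Br gauche, OCH3–Br gauche, OCH3–CN gauche, Et–CH3 gauche, Et–CN gauche; 4.2 + 3.1 + 2.8 + 2.6 + 4.1 + 3.4 = 20.2 kJ/mol.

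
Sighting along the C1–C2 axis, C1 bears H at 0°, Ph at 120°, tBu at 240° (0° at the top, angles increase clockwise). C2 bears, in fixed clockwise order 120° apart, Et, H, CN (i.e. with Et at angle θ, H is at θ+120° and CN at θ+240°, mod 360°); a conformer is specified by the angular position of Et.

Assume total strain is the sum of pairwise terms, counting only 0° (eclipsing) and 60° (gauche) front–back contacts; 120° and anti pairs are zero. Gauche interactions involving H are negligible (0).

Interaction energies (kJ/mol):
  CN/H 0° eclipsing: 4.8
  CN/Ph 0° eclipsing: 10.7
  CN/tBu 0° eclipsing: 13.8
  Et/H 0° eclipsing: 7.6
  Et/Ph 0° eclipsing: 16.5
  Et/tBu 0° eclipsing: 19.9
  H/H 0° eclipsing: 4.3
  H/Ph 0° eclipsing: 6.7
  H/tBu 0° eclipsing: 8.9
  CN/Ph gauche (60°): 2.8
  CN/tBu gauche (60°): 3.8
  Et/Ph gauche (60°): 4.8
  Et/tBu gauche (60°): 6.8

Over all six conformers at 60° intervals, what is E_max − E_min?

Et at 0° (eclipsed): H(0°)/Et(0°) eclipsed 7.6; Ph(120°)/H(120°) eclipsed 6.7; tBu(240°)/CN(240°) eclipsed 13.8 → 28.1 kJ/mol.
Et at 60° (staggered): Ph(120°)/Et(60°) gauche 4.8; tBu(240°)/CN(300°) gauche 3.8 → 8.6 kJ/mol.
Et at 120° (eclipsed): H(0°)/CN(0°) eclipsed 4.8; Ph(120°)/Et(120°) eclipsed 16.5; tBu(240°)/H(240°) eclipsed 8.9 → 30.2 kJ/mol.
Et at 180° (staggered): Ph(120°)/Et(180°) gauche 4.8; Ph(120°)/CN(60°) gauche 2.8; tBu(240°)/Et(180°) gauche 6.8 → 14.4 kJ/mol.
Et at 240° (eclipsed): H(0°)/H(0°) eclipsed 4.3; Ph(120°)/CN(120°) eclipsed 10.7; tBu(240°)/Et(240°) eclipsed 19.9 → 34.9 kJ/mol.
Et at 300° (staggered): Ph(120°)/CN(180°) gauche 2.8; tBu(240°)/Et(300°) gauche 6.8; tBu(240°)/CN(180°) gauche 3.8 → 13.4 kJ/mol.
Max at 240° (34.9 kJ/mol), min at 60° (8.6 kJ/mol); barrier = 26.3 kJ/mol.

26.3 kJ/mol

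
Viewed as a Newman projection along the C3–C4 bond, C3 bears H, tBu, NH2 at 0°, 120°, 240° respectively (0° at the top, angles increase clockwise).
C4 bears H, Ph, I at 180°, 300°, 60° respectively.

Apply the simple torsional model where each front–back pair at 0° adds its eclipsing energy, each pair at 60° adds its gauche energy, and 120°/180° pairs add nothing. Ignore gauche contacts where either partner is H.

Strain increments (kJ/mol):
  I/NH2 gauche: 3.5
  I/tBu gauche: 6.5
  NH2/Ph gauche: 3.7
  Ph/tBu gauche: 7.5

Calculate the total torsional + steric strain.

This conformer is staggered. tBu at 120° is gauche with I at 60° (6.5); NH2 at 240° is gauche with Ph at 300° (3.7). Total 10.2 kJ/mol.

10.2 kJ/mol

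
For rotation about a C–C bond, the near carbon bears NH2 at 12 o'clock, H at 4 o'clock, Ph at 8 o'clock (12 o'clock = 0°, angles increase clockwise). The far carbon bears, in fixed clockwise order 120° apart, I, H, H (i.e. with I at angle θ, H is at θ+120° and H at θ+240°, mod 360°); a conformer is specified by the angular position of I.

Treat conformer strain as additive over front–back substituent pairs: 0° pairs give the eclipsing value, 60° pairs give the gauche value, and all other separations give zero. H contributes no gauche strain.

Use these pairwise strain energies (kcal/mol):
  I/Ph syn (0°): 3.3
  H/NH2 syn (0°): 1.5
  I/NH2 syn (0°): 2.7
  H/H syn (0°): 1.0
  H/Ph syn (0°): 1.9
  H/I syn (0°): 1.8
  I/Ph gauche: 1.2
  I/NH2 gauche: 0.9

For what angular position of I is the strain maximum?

I at 0° is eclipsed. NH2 at 0° is eclipsed with I at 0° (2.7); H at 120° is eclipsed with H at 120° (1.0); Ph at 240° is eclipsed with H at 240° (1.9). Total 5.6 kcal/mol.
I at 60° is staggered. NH2 at 0° is gauche with I at 60° (0.9). Total 0.9 kcal/mol.
I at 120° is eclipsed. NH2 at 0° is eclipsed with H at 0° (1.5); H at 120° is eclipsed with I at 120° (1.8); Ph at 240° is eclipsed with H at 240° (1.9). Total 5.2 kcal/mol.
I at 180° is staggered. Ph at 240° is gauche with I at 180° (1.2). Total 1.2 kcal/mol.
I at 240° is eclipsed. NH2 at 0° is eclipsed with H at 0° (1.5); H at 120° is eclipsed with H at 120° (1.0); Ph at 240° is eclipsed with I at 240° (3.3). Total 5.8 kcal/mol.
I at 300° is staggered. NH2 at 0° is gauche with I at 300° (0.9); Ph at 240° is gauche with I at 300° (1.2). Total 2.1 kcal/mol.
The maximum (5.8 kcal/mol) occurs with I at 240°.

240°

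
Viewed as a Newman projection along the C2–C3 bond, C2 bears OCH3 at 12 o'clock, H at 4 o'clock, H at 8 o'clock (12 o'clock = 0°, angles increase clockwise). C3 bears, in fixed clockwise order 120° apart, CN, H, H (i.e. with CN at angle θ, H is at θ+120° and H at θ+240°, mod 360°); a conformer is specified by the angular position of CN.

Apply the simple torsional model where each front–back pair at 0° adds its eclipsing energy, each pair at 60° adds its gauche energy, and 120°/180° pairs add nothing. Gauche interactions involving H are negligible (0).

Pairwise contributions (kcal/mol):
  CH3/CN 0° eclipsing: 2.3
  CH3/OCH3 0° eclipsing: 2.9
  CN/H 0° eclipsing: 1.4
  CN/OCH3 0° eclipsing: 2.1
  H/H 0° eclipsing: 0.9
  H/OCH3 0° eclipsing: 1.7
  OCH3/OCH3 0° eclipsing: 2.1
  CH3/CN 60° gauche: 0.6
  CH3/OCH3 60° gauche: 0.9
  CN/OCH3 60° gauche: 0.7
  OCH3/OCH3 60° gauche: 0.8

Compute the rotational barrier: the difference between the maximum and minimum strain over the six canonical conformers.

CN at 0° (eclipsed): OCH3(0°)/CN(0°) eclipsed 2.1; H(120°)/H(120°) eclipsed 0.9; H(240°)/H(240°) eclipsed 0.9 → 3.9 kcal/mol.
CN at 60° (staggered): OCH3(0°)/CN(60°) gauche 0.7 → 0.7 kcal/mol.
CN at 120° (eclipsed): OCH3(0°)/H(0°) eclipsed 1.7; H(120°)/CN(120°) eclipsed 1.4; H(240°)/H(240°) eclipsed 0.9 → 4.0 kcal/mol.
CN at 180° (staggered): no non-H gauche contacts → 0.0 kcal/mol.
CN at 240° (eclipsed): OCH3(0°)/H(0°) eclipsed 1.7; H(120°)/H(120°) eclipsed 0.9; H(240°)/CN(240°) eclipsed 1.4 → 4.0 kcal/mol.
CN at 300° (staggered): OCH3(0°)/CN(300°) gauche 0.7 → 0.7 kcal/mol.
Max at 120° (4.0 kcal/mol), min at 180° (0.0 kcal/mol); barrier = 4.0 kcal/mol.

4.0 kcal/mol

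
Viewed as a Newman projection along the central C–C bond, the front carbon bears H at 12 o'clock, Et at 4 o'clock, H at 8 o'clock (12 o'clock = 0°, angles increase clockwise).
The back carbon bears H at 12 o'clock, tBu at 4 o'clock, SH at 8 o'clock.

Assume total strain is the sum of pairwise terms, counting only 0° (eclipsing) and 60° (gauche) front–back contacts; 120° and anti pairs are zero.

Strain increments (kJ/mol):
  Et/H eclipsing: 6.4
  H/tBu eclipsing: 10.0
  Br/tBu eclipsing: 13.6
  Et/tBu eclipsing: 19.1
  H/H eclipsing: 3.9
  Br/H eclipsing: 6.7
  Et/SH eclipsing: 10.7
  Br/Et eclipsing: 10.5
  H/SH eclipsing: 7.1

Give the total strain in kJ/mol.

This conformer (eclipsed): H(0°)/H(0°) eclipsed 3.9; Et(120°)/tBu(120°) eclipsed 19.1; H(240°)/SH(240°) eclipsed 7.1 → 30.1 kJ/mol.

30.1 kJ/mol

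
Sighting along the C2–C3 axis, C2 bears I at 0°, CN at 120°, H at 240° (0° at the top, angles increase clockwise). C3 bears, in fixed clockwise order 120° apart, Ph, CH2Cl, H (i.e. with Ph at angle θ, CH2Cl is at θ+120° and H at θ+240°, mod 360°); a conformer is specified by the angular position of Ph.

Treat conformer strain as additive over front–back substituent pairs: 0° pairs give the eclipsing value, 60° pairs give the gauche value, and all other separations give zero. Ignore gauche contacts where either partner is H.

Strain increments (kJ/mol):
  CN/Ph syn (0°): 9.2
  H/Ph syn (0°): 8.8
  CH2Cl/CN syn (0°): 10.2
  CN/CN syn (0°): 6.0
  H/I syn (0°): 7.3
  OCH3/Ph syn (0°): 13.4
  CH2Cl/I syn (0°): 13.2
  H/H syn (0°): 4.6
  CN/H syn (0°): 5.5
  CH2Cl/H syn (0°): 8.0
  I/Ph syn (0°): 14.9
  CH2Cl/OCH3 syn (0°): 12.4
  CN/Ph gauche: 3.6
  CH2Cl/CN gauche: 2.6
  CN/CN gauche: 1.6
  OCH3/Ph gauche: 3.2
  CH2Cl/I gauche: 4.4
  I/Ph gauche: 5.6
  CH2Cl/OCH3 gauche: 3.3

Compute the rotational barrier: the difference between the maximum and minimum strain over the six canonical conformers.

21.7 kJ/mol

Ph at 0° (eclipsed): I–Ph eclipsed, CN–CH2Cl eclipsed, H–H eclipsed; 14.9 + 10.2 + 4.6 = 29.7 kJ/mol.
Ph at 60° (staggered): I–Ph gauche, CN–Ph gauche, CN–CH2Cl gauche; 5.6 + 3.6 + 2.6 = 11.8 kJ/mol.
Ph at 120° (eclipsed): I–H eclipsed, CN–Ph eclipsed, H–CH2Cl eclipsed; 7.3 + 9.2 + 8.0 = 24.5 kJ/mol.
Ph at 180° (staggered): I–CH2Cl gauche, CN–Ph gauche; 4.4 + 3.6 = 8.0 kJ/mol.
Ph at 240° (eclipsed): I–CH2Cl eclipsed, CN–H eclipsed, H–Ph eclipsed; 13.2 + 5.5 + 8.8 = 27.5 kJ/mol.
Ph at 300° (staggered): I–Ph gauche, I–CH2Cl gauche, CN–CH2Cl gauche; 5.6 + 4.4 + 2.6 = 12.6 kJ/mol.
Max at 0° (29.7 kJ/mol), min at 180° (8.0 kJ/mol); barrier = 21.7 kJ/mol.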